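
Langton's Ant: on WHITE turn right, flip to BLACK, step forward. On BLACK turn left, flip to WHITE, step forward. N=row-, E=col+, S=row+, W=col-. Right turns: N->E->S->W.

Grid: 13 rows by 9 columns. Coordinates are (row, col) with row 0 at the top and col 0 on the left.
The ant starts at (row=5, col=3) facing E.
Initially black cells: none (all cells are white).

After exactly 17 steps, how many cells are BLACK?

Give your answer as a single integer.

Answer: 7

Derivation:
Step 1: on WHITE (5,3): turn R to S, flip to black, move to (6,3). |black|=1
Step 2: on WHITE (6,3): turn R to W, flip to black, move to (6,2). |black|=2
Step 3: on WHITE (6,2): turn R to N, flip to black, move to (5,2). |black|=3
Step 4: on WHITE (5,2): turn R to E, flip to black, move to (5,3). |black|=4
Step 5: on BLACK (5,3): turn L to N, flip to white, move to (4,3). |black|=3
Step 6: on WHITE (4,3): turn R to E, flip to black, move to (4,4). |black|=4
Step 7: on WHITE (4,4): turn R to S, flip to black, move to (5,4). |black|=5
Step 8: on WHITE (5,4): turn R to W, flip to black, move to (5,3). |black|=6
Step 9: on WHITE (5,3): turn R to N, flip to black, move to (4,3). |black|=7
Step 10: on BLACK (4,3): turn L to W, flip to white, move to (4,2). |black|=6
Step 11: on WHITE (4,2): turn R to N, flip to black, move to (3,2). |black|=7
Step 12: on WHITE (3,2): turn R to E, flip to black, move to (3,3). |black|=8
Step 13: on WHITE (3,3): turn R to S, flip to black, move to (4,3). |black|=9
Step 14: on WHITE (4,3): turn R to W, flip to black, move to (4,2). |black|=10
Step 15: on BLACK (4,2): turn L to S, flip to white, move to (5,2). |black|=9
Step 16: on BLACK (5,2): turn L to E, flip to white, move to (5,3). |black|=8
Step 17: on BLACK (5,3): turn L to N, flip to white, move to (4,3). |black|=7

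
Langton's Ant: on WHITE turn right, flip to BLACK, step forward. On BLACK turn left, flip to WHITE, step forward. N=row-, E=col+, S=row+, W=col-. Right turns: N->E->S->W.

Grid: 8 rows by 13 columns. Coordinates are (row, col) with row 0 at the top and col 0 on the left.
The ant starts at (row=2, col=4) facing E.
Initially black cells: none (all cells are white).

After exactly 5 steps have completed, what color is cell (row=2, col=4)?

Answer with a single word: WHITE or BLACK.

Step 1: on WHITE (2,4): turn R to S, flip to black, move to (3,4). |black|=1
Step 2: on WHITE (3,4): turn R to W, flip to black, move to (3,3). |black|=2
Step 3: on WHITE (3,3): turn R to N, flip to black, move to (2,3). |black|=3
Step 4: on WHITE (2,3): turn R to E, flip to black, move to (2,4). |black|=4
Step 5: on BLACK (2,4): turn L to N, flip to white, move to (1,4). |black|=3

Answer: WHITE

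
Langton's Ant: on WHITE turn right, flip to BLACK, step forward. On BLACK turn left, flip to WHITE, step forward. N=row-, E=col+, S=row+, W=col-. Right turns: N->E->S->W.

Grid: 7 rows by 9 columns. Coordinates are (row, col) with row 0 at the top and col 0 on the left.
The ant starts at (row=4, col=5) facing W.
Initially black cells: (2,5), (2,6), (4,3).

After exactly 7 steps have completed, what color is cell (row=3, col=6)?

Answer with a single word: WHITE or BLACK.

Answer: BLACK

Derivation:
Step 1: on WHITE (4,5): turn R to N, flip to black, move to (3,5). |black|=4
Step 2: on WHITE (3,5): turn R to E, flip to black, move to (3,6). |black|=5
Step 3: on WHITE (3,6): turn R to S, flip to black, move to (4,6). |black|=6
Step 4: on WHITE (4,6): turn R to W, flip to black, move to (4,5). |black|=7
Step 5: on BLACK (4,5): turn L to S, flip to white, move to (5,5). |black|=6
Step 6: on WHITE (5,5): turn R to W, flip to black, move to (5,4). |black|=7
Step 7: on WHITE (5,4): turn R to N, flip to black, move to (4,4). |black|=8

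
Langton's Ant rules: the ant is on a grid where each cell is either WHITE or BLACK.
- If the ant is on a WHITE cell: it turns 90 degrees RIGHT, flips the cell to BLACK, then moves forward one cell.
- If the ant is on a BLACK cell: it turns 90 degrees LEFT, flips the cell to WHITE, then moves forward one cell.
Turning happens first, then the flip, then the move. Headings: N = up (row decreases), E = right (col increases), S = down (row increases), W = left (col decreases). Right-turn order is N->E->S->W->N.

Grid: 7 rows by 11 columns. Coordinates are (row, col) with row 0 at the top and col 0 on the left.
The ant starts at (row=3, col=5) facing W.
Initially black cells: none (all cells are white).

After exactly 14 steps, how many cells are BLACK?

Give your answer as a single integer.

Step 1: on WHITE (3,5): turn R to N, flip to black, move to (2,5). |black|=1
Step 2: on WHITE (2,5): turn R to E, flip to black, move to (2,6). |black|=2
Step 3: on WHITE (2,6): turn R to S, flip to black, move to (3,6). |black|=3
Step 4: on WHITE (3,6): turn R to W, flip to black, move to (3,5). |black|=4
Step 5: on BLACK (3,5): turn L to S, flip to white, move to (4,5). |black|=3
Step 6: on WHITE (4,5): turn R to W, flip to black, move to (4,4). |black|=4
Step 7: on WHITE (4,4): turn R to N, flip to black, move to (3,4). |black|=5
Step 8: on WHITE (3,4): turn R to E, flip to black, move to (3,5). |black|=6
Step 9: on WHITE (3,5): turn R to S, flip to black, move to (4,5). |black|=7
Step 10: on BLACK (4,5): turn L to E, flip to white, move to (4,6). |black|=6
Step 11: on WHITE (4,6): turn R to S, flip to black, move to (5,6). |black|=7
Step 12: on WHITE (5,6): turn R to W, flip to black, move to (5,5). |black|=8
Step 13: on WHITE (5,5): turn R to N, flip to black, move to (4,5). |black|=9
Step 14: on WHITE (4,5): turn R to E, flip to black, move to (4,6). |black|=10

Answer: 10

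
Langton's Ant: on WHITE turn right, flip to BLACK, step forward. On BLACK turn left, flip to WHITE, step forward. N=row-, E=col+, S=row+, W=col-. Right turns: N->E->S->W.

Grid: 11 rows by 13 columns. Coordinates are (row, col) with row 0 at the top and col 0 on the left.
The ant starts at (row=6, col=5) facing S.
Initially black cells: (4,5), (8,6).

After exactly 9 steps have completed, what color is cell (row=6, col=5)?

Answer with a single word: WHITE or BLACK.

Answer: BLACK

Derivation:
Step 1: on WHITE (6,5): turn R to W, flip to black, move to (6,4). |black|=3
Step 2: on WHITE (6,4): turn R to N, flip to black, move to (5,4). |black|=4
Step 3: on WHITE (5,4): turn R to E, flip to black, move to (5,5). |black|=5
Step 4: on WHITE (5,5): turn R to S, flip to black, move to (6,5). |black|=6
Step 5: on BLACK (6,5): turn L to E, flip to white, move to (6,6). |black|=5
Step 6: on WHITE (6,6): turn R to S, flip to black, move to (7,6). |black|=6
Step 7: on WHITE (7,6): turn R to W, flip to black, move to (7,5). |black|=7
Step 8: on WHITE (7,5): turn R to N, flip to black, move to (6,5). |black|=8
Step 9: on WHITE (6,5): turn R to E, flip to black, move to (6,6). |black|=9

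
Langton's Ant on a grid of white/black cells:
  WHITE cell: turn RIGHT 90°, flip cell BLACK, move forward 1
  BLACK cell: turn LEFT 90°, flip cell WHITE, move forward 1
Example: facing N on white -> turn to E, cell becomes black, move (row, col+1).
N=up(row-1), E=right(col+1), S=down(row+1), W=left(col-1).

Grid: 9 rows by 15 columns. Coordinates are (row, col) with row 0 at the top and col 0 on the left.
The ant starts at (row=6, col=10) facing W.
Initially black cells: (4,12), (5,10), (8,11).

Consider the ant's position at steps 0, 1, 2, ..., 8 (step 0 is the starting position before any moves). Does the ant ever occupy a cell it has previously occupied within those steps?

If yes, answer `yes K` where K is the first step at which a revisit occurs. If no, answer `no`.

Step 1: on WHITE (6,10): turn R to N, flip to black, move to (5,10). |black|=4 — new cell
Step 2: on BLACK (5,10): turn L to W, flip to white, move to (5,9). |black|=3 — new cell
Step 3: on WHITE (5,9): turn R to N, flip to black, move to (4,9). |black|=4 — new cell
Step 4: on WHITE (4,9): turn R to E, flip to black, move to (4,10). |black|=5 — new cell
Step 5: on WHITE (4,10): turn R to S, flip to black, move to (5,10). |black|=6 — REVISIT

Answer: yes 5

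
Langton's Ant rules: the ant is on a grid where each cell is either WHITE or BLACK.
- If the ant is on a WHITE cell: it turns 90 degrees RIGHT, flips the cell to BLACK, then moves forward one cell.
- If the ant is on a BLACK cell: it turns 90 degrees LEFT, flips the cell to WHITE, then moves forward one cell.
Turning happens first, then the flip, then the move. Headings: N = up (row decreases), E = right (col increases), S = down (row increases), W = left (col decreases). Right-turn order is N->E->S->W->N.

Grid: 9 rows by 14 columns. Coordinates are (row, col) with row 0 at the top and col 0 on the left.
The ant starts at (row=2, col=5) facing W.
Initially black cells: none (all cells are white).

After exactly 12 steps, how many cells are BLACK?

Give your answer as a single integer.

Step 1: on WHITE (2,5): turn R to N, flip to black, move to (1,5). |black|=1
Step 2: on WHITE (1,5): turn R to E, flip to black, move to (1,6). |black|=2
Step 3: on WHITE (1,6): turn R to S, flip to black, move to (2,6). |black|=3
Step 4: on WHITE (2,6): turn R to W, flip to black, move to (2,5). |black|=4
Step 5: on BLACK (2,5): turn L to S, flip to white, move to (3,5). |black|=3
Step 6: on WHITE (3,5): turn R to W, flip to black, move to (3,4). |black|=4
Step 7: on WHITE (3,4): turn R to N, flip to black, move to (2,4). |black|=5
Step 8: on WHITE (2,4): turn R to E, flip to black, move to (2,5). |black|=6
Step 9: on WHITE (2,5): turn R to S, flip to black, move to (3,5). |black|=7
Step 10: on BLACK (3,5): turn L to E, flip to white, move to (3,6). |black|=6
Step 11: on WHITE (3,6): turn R to S, flip to black, move to (4,6). |black|=7
Step 12: on WHITE (4,6): turn R to W, flip to black, move to (4,5). |black|=8

Answer: 8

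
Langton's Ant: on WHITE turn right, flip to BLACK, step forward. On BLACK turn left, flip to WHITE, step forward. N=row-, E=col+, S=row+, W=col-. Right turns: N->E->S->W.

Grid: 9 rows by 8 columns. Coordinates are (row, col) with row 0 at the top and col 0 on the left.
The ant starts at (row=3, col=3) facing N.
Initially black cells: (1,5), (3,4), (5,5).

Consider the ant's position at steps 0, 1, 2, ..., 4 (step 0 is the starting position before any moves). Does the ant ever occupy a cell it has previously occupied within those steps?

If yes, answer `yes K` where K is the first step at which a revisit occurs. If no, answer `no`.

Step 1: on WHITE (3,3): turn R to E, flip to black, move to (3,4). |black|=4 — new cell
Step 2: on BLACK (3,4): turn L to N, flip to white, move to (2,4). |black|=3 — new cell
Step 3: on WHITE (2,4): turn R to E, flip to black, move to (2,5). |black|=4 — new cell
Step 4: on WHITE (2,5): turn R to S, flip to black, move to (3,5). |black|=5 — new cell
No revisit within 4 steps.

Answer: no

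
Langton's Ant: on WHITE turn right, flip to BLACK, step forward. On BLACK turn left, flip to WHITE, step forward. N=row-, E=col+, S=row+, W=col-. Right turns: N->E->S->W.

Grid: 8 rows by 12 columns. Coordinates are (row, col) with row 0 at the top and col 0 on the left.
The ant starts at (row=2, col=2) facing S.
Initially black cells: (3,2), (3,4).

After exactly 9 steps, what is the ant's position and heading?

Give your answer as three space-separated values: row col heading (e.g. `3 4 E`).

Step 1: on WHITE (2,2): turn R to W, flip to black, move to (2,1). |black|=3
Step 2: on WHITE (2,1): turn R to N, flip to black, move to (1,1). |black|=4
Step 3: on WHITE (1,1): turn R to E, flip to black, move to (1,2). |black|=5
Step 4: on WHITE (1,2): turn R to S, flip to black, move to (2,2). |black|=6
Step 5: on BLACK (2,2): turn L to E, flip to white, move to (2,3). |black|=5
Step 6: on WHITE (2,3): turn R to S, flip to black, move to (3,3). |black|=6
Step 7: on WHITE (3,3): turn R to W, flip to black, move to (3,2). |black|=7
Step 8: on BLACK (3,2): turn L to S, flip to white, move to (4,2). |black|=6
Step 9: on WHITE (4,2): turn R to W, flip to black, move to (4,1). |black|=7

Answer: 4 1 W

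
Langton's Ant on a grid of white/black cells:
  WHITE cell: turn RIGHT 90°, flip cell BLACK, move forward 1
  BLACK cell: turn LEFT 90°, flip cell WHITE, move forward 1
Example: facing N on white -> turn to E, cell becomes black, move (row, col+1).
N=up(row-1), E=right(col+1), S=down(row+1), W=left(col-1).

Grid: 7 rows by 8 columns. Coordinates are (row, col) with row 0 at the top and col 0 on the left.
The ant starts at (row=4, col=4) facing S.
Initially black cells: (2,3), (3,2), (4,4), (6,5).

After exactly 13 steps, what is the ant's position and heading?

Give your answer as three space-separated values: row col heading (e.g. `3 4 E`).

Step 1: on BLACK (4,4): turn L to E, flip to white, move to (4,5). |black|=3
Step 2: on WHITE (4,5): turn R to S, flip to black, move to (5,5). |black|=4
Step 3: on WHITE (5,5): turn R to W, flip to black, move to (5,4). |black|=5
Step 4: on WHITE (5,4): turn R to N, flip to black, move to (4,4). |black|=6
Step 5: on WHITE (4,4): turn R to E, flip to black, move to (4,5). |black|=7
Step 6: on BLACK (4,5): turn L to N, flip to white, move to (3,5). |black|=6
Step 7: on WHITE (3,5): turn R to E, flip to black, move to (3,6). |black|=7
Step 8: on WHITE (3,6): turn R to S, flip to black, move to (4,6). |black|=8
Step 9: on WHITE (4,6): turn R to W, flip to black, move to (4,5). |black|=9
Step 10: on WHITE (4,5): turn R to N, flip to black, move to (3,5). |black|=10
Step 11: on BLACK (3,5): turn L to W, flip to white, move to (3,4). |black|=9
Step 12: on WHITE (3,4): turn R to N, flip to black, move to (2,4). |black|=10
Step 13: on WHITE (2,4): turn R to E, flip to black, move to (2,5). |black|=11

Answer: 2 5 E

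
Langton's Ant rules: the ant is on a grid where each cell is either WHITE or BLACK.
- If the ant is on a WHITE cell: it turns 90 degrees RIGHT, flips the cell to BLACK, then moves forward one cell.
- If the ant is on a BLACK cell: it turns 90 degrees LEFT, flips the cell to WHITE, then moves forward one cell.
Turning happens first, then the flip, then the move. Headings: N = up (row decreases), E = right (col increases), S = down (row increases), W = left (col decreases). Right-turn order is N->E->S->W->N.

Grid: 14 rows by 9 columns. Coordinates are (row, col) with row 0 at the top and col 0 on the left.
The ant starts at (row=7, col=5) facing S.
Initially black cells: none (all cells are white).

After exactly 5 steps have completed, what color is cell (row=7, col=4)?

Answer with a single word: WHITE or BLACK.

Answer: BLACK

Derivation:
Step 1: on WHITE (7,5): turn R to W, flip to black, move to (7,4). |black|=1
Step 2: on WHITE (7,4): turn R to N, flip to black, move to (6,4). |black|=2
Step 3: on WHITE (6,4): turn R to E, flip to black, move to (6,5). |black|=3
Step 4: on WHITE (6,5): turn R to S, flip to black, move to (7,5). |black|=4
Step 5: on BLACK (7,5): turn L to E, flip to white, move to (7,6). |black|=3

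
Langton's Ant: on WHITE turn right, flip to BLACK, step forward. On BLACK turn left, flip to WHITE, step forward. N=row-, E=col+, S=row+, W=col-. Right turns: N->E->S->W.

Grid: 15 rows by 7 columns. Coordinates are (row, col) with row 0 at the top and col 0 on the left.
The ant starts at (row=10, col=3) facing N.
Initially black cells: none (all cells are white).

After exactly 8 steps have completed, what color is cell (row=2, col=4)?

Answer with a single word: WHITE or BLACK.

Answer: WHITE

Derivation:
Step 1: on WHITE (10,3): turn R to E, flip to black, move to (10,4). |black|=1
Step 2: on WHITE (10,4): turn R to S, flip to black, move to (11,4). |black|=2
Step 3: on WHITE (11,4): turn R to W, flip to black, move to (11,3). |black|=3
Step 4: on WHITE (11,3): turn R to N, flip to black, move to (10,3). |black|=4
Step 5: on BLACK (10,3): turn L to W, flip to white, move to (10,2). |black|=3
Step 6: on WHITE (10,2): turn R to N, flip to black, move to (9,2). |black|=4
Step 7: on WHITE (9,2): turn R to E, flip to black, move to (9,3). |black|=5
Step 8: on WHITE (9,3): turn R to S, flip to black, move to (10,3). |black|=6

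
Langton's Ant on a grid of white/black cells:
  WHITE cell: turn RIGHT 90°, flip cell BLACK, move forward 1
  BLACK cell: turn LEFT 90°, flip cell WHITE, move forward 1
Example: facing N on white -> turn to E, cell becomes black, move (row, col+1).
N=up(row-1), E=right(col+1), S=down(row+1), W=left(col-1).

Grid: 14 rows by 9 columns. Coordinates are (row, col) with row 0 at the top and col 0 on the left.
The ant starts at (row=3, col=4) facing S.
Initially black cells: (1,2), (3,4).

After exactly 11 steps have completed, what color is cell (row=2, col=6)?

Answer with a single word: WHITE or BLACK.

Step 1: on BLACK (3,4): turn L to E, flip to white, move to (3,5). |black|=1
Step 2: on WHITE (3,5): turn R to S, flip to black, move to (4,5). |black|=2
Step 3: on WHITE (4,5): turn R to W, flip to black, move to (4,4). |black|=3
Step 4: on WHITE (4,4): turn R to N, flip to black, move to (3,4). |black|=4
Step 5: on WHITE (3,4): turn R to E, flip to black, move to (3,5). |black|=5
Step 6: on BLACK (3,5): turn L to N, flip to white, move to (2,5). |black|=4
Step 7: on WHITE (2,5): turn R to E, flip to black, move to (2,6). |black|=5
Step 8: on WHITE (2,6): turn R to S, flip to black, move to (3,6). |black|=6
Step 9: on WHITE (3,6): turn R to W, flip to black, move to (3,5). |black|=7
Step 10: on WHITE (3,5): turn R to N, flip to black, move to (2,5). |black|=8
Step 11: on BLACK (2,5): turn L to W, flip to white, move to (2,4). |black|=7

Answer: BLACK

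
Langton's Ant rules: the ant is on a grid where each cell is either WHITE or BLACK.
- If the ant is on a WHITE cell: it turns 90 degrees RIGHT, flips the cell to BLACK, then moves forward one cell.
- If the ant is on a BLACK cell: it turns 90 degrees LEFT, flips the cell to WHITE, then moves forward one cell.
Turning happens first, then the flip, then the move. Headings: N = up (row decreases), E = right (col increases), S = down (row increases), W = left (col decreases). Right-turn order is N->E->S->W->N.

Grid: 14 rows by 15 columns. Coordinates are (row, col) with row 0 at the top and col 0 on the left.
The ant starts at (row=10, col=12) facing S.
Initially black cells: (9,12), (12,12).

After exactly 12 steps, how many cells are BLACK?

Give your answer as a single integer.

Answer: 10

Derivation:
Step 1: on WHITE (10,12): turn R to W, flip to black, move to (10,11). |black|=3
Step 2: on WHITE (10,11): turn R to N, flip to black, move to (9,11). |black|=4
Step 3: on WHITE (9,11): turn R to E, flip to black, move to (9,12). |black|=5
Step 4: on BLACK (9,12): turn L to N, flip to white, move to (8,12). |black|=4
Step 5: on WHITE (8,12): turn R to E, flip to black, move to (8,13). |black|=5
Step 6: on WHITE (8,13): turn R to S, flip to black, move to (9,13). |black|=6
Step 7: on WHITE (9,13): turn R to W, flip to black, move to (9,12). |black|=7
Step 8: on WHITE (9,12): turn R to N, flip to black, move to (8,12). |black|=8
Step 9: on BLACK (8,12): turn L to W, flip to white, move to (8,11). |black|=7
Step 10: on WHITE (8,11): turn R to N, flip to black, move to (7,11). |black|=8
Step 11: on WHITE (7,11): turn R to E, flip to black, move to (7,12). |black|=9
Step 12: on WHITE (7,12): turn R to S, flip to black, move to (8,12). |black|=10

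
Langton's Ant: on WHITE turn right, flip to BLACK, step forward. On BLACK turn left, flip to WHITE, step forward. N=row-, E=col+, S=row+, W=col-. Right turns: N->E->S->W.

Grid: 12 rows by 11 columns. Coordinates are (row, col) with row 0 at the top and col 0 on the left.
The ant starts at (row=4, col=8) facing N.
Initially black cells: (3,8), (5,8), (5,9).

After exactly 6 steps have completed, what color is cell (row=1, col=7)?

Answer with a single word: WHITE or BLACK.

Step 1: on WHITE (4,8): turn R to E, flip to black, move to (4,9). |black|=4
Step 2: on WHITE (4,9): turn R to S, flip to black, move to (5,9). |black|=5
Step 3: on BLACK (5,9): turn L to E, flip to white, move to (5,10). |black|=4
Step 4: on WHITE (5,10): turn R to S, flip to black, move to (6,10). |black|=5
Step 5: on WHITE (6,10): turn R to W, flip to black, move to (6,9). |black|=6
Step 6: on WHITE (6,9): turn R to N, flip to black, move to (5,9). |black|=7

Answer: WHITE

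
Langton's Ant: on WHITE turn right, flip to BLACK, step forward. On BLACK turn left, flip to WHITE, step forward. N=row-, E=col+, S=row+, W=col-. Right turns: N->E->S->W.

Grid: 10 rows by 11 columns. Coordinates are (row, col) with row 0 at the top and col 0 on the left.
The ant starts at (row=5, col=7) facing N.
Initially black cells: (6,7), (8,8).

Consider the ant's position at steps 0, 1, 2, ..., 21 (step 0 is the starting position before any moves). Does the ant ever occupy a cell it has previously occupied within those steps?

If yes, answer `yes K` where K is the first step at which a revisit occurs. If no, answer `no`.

Step 1: on WHITE (5,7): turn R to E, flip to black, move to (5,8). |black|=3 — new cell
Step 2: on WHITE (5,8): turn R to S, flip to black, move to (6,8). |black|=4 — new cell
Step 3: on WHITE (6,8): turn R to W, flip to black, move to (6,7). |black|=5 — new cell
Step 4: on BLACK (6,7): turn L to S, flip to white, move to (7,7). |black|=4 — new cell
Step 5: on WHITE (7,7): turn R to W, flip to black, move to (7,6). |black|=5 — new cell
Step 6: on WHITE (7,6): turn R to N, flip to black, move to (6,6). |black|=6 — new cell
Step 7: on WHITE (6,6): turn R to E, flip to black, move to (6,7). |black|=7 — REVISIT

Answer: yes 7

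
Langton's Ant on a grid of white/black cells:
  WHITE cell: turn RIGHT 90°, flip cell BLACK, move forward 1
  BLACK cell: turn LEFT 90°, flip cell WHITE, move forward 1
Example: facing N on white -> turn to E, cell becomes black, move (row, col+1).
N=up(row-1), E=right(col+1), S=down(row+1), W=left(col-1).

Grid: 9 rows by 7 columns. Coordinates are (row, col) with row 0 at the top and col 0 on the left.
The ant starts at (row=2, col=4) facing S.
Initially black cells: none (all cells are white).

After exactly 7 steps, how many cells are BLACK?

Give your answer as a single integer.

Step 1: on WHITE (2,4): turn R to W, flip to black, move to (2,3). |black|=1
Step 2: on WHITE (2,3): turn R to N, flip to black, move to (1,3). |black|=2
Step 3: on WHITE (1,3): turn R to E, flip to black, move to (1,4). |black|=3
Step 4: on WHITE (1,4): turn R to S, flip to black, move to (2,4). |black|=4
Step 5: on BLACK (2,4): turn L to E, flip to white, move to (2,5). |black|=3
Step 6: on WHITE (2,5): turn R to S, flip to black, move to (3,5). |black|=4
Step 7: on WHITE (3,5): turn R to W, flip to black, move to (3,4). |black|=5

Answer: 5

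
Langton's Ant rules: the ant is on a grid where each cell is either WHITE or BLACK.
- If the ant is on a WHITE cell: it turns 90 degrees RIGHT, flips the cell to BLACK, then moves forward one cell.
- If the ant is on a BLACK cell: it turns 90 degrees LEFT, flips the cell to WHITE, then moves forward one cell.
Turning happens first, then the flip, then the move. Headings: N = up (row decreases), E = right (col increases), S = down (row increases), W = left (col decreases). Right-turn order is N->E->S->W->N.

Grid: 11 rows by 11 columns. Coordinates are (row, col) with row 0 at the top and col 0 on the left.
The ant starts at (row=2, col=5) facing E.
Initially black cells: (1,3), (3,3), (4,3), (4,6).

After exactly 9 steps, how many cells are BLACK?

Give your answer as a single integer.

Answer: 11

Derivation:
Step 1: on WHITE (2,5): turn R to S, flip to black, move to (3,5). |black|=5
Step 2: on WHITE (3,5): turn R to W, flip to black, move to (3,4). |black|=6
Step 3: on WHITE (3,4): turn R to N, flip to black, move to (2,4). |black|=7
Step 4: on WHITE (2,4): turn R to E, flip to black, move to (2,5). |black|=8
Step 5: on BLACK (2,5): turn L to N, flip to white, move to (1,5). |black|=7
Step 6: on WHITE (1,5): turn R to E, flip to black, move to (1,6). |black|=8
Step 7: on WHITE (1,6): turn R to S, flip to black, move to (2,6). |black|=9
Step 8: on WHITE (2,6): turn R to W, flip to black, move to (2,5). |black|=10
Step 9: on WHITE (2,5): turn R to N, flip to black, move to (1,5). |black|=11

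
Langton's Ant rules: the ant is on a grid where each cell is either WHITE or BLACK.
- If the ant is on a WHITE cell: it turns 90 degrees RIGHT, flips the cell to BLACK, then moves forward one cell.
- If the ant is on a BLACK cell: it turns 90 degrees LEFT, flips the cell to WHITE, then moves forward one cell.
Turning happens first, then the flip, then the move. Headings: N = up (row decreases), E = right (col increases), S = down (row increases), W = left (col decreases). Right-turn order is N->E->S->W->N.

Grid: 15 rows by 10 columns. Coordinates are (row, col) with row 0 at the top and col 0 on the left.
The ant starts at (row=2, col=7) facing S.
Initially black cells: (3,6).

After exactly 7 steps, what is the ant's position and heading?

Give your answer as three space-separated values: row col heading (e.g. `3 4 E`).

Step 1: on WHITE (2,7): turn R to W, flip to black, move to (2,6). |black|=2
Step 2: on WHITE (2,6): turn R to N, flip to black, move to (1,6). |black|=3
Step 3: on WHITE (1,6): turn R to E, flip to black, move to (1,7). |black|=4
Step 4: on WHITE (1,7): turn R to S, flip to black, move to (2,7). |black|=5
Step 5: on BLACK (2,7): turn L to E, flip to white, move to (2,8). |black|=4
Step 6: on WHITE (2,8): turn R to S, flip to black, move to (3,8). |black|=5
Step 7: on WHITE (3,8): turn R to W, flip to black, move to (3,7). |black|=6

Answer: 3 7 W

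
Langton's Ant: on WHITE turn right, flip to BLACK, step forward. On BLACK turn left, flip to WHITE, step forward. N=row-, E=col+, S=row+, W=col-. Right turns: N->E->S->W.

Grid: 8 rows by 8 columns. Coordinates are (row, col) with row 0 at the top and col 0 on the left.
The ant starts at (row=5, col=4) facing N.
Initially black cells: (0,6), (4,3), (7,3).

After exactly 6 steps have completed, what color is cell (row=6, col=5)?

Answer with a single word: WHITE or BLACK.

Answer: BLACK

Derivation:
Step 1: on WHITE (5,4): turn R to E, flip to black, move to (5,5). |black|=4
Step 2: on WHITE (5,5): turn R to S, flip to black, move to (6,5). |black|=5
Step 3: on WHITE (6,5): turn R to W, flip to black, move to (6,4). |black|=6
Step 4: on WHITE (6,4): turn R to N, flip to black, move to (5,4). |black|=7
Step 5: on BLACK (5,4): turn L to W, flip to white, move to (5,3). |black|=6
Step 6: on WHITE (5,3): turn R to N, flip to black, move to (4,3). |black|=7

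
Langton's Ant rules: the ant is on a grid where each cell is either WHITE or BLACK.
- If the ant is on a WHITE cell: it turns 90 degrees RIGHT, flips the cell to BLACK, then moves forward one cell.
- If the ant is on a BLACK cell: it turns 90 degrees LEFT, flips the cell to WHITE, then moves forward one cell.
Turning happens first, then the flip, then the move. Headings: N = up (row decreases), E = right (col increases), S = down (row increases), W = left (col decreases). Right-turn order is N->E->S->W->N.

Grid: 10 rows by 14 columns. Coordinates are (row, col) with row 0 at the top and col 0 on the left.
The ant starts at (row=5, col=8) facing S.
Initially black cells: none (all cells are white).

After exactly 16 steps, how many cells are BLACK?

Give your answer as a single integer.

Answer: 8

Derivation:
Step 1: on WHITE (5,8): turn R to W, flip to black, move to (5,7). |black|=1
Step 2: on WHITE (5,7): turn R to N, flip to black, move to (4,7). |black|=2
Step 3: on WHITE (4,7): turn R to E, flip to black, move to (4,8). |black|=3
Step 4: on WHITE (4,8): turn R to S, flip to black, move to (5,8). |black|=4
Step 5: on BLACK (5,8): turn L to E, flip to white, move to (5,9). |black|=3
Step 6: on WHITE (5,9): turn R to S, flip to black, move to (6,9). |black|=4
Step 7: on WHITE (6,9): turn R to W, flip to black, move to (6,8). |black|=5
Step 8: on WHITE (6,8): turn R to N, flip to black, move to (5,8). |black|=6
Step 9: on WHITE (5,8): turn R to E, flip to black, move to (5,9). |black|=7
Step 10: on BLACK (5,9): turn L to N, flip to white, move to (4,9). |black|=6
Step 11: on WHITE (4,9): turn R to E, flip to black, move to (4,10). |black|=7
Step 12: on WHITE (4,10): turn R to S, flip to black, move to (5,10). |black|=8
Step 13: on WHITE (5,10): turn R to W, flip to black, move to (5,9). |black|=9
Step 14: on WHITE (5,9): turn R to N, flip to black, move to (4,9). |black|=10
Step 15: on BLACK (4,9): turn L to W, flip to white, move to (4,8). |black|=9
Step 16: on BLACK (4,8): turn L to S, flip to white, move to (5,8). |black|=8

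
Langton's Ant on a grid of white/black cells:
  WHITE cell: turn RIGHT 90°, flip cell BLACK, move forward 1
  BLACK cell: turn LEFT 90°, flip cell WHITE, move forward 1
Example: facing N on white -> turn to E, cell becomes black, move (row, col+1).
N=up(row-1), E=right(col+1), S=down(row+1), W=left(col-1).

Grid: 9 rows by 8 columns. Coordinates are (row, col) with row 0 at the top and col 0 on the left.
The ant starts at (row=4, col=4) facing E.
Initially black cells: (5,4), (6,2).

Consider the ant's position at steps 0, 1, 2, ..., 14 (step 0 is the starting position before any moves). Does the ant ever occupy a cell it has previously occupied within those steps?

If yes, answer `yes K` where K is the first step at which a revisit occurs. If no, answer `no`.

Answer: yes 5

Derivation:
Step 1: on WHITE (4,4): turn R to S, flip to black, move to (5,4). |black|=3 — new cell
Step 2: on BLACK (5,4): turn L to E, flip to white, move to (5,5). |black|=2 — new cell
Step 3: on WHITE (5,5): turn R to S, flip to black, move to (6,5). |black|=3 — new cell
Step 4: on WHITE (6,5): turn R to W, flip to black, move to (6,4). |black|=4 — new cell
Step 5: on WHITE (6,4): turn R to N, flip to black, move to (5,4). |black|=5 — REVISIT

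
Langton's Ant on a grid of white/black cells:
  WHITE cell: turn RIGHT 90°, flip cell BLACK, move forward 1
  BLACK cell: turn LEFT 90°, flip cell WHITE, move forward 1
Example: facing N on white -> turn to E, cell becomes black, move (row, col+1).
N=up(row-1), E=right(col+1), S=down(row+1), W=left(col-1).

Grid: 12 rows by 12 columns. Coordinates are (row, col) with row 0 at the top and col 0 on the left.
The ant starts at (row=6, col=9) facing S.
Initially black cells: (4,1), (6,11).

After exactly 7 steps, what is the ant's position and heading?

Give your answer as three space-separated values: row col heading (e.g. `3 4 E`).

Answer: 7 9 W

Derivation:
Step 1: on WHITE (6,9): turn R to W, flip to black, move to (6,8). |black|=3
Step 2: on WHITE (6,8): turn R to N, flip to black, move to (5,8). |black|=4
Step 3: on WHITE (5,8): turn R to E, flip to black, move to (5,9). |black|=5
Step 4: on WHITE (5,9): turn R to S, flip to black, move to (6,9). |black|=6
Step 5: on BLACK (6,9): turn L to E, flip to white, move to (6,10). |black|=5
Step 6: on WHITE (6,10): turn R to S, flip to black, move to (7,10). |black|=6
Step 7: on WHITE (7,10): turn R to W, flip to black, move to (7,9). |black|=7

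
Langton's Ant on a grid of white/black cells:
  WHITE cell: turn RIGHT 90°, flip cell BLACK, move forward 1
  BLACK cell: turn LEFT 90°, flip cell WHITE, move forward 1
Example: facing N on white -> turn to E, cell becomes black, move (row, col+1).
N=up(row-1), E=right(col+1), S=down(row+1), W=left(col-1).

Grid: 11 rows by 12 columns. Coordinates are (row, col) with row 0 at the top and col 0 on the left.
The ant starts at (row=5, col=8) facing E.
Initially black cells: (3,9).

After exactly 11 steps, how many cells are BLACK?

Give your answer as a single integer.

Step 1: on WHITE (5,8): turn R to S, flip to black, move to (6,8). |black|=2
Step 2: on WHITE (6,8): turn R to W, flip to black, move to (6,7). |black|=3
Step 3: on WHITE (6,7): turn R to N, flip to black, move to (5,7). |black|=4
Step 4: on WHITE (5,7): turn R to E, flip to black, move to (5,8). |black|=5
Step 5: on BLACK (5,8): turn L to N, flip to white, move to (4,8). |black|=4
Step 6: on WHITE (4,8): turn R to E, flip to black, move to (4,9). |black|=5
Step 7: on WHITE (4,9): turn R to S, flip to black, move to (5,9). |black|=6
Step 8: on WHITE (5,9): turn R to W, flip to black, move to (5,8). |black|=7
Step 9: on WHITE (5,8): turn R to N, flip to black, move to (4,8). |black|=8
Step 10: on BLACK (4,8): turn L to W, flip to white, move to (4,7). |black|=7
Step 11: on WHITE (4,7): turn R to N, flip to black, move to (3,7). |black|=8

Answer: 8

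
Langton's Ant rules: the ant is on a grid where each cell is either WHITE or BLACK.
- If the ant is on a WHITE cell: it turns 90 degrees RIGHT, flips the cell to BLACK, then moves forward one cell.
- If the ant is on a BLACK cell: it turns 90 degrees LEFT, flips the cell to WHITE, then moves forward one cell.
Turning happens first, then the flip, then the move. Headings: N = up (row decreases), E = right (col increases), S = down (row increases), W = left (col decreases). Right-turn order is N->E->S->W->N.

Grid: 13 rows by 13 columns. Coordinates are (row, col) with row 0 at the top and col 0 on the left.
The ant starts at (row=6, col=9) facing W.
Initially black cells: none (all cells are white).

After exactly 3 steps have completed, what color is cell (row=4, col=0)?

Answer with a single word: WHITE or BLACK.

Step 1: on WHITE (6,9): turn R to N, flip to black, move to (5,9). |black|=1
Step 2: on WHITE (5,9): turn R to E, flip to black, move to (5,10). |black|=2
Step 3: on WHITE (5,10): turn R to S, flip to black, move to (6,10). |black|=3

Answer: WHITE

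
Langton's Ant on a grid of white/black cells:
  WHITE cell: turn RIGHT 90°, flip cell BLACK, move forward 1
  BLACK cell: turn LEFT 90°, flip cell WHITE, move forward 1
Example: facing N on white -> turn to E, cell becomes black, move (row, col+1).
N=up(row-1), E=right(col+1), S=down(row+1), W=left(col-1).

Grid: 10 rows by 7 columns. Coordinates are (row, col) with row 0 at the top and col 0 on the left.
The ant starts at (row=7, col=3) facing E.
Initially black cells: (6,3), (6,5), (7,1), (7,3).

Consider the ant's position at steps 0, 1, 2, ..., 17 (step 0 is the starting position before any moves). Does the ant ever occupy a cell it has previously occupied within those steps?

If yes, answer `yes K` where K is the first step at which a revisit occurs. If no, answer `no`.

Answer: yes 5

Derivation:
Step 1: on BLACK (7,3): turn L to N, flip to white, move to (6,3). |black|=3 — new cell
Step 2: on BLACK (6,3): turn L to W, flip to white, move to (6,2). |black|=2 — new cell
Step 3: on WHITE (6,2): turn R to N, flip to black, move to (5,2). |black|=3 — new cell
Step 4: on WHITE (5,2): turn R to E, flip to black, move to (5,3). |black|=4 — new cell
Step 5: on WHITE (5,3): turn R to S, flip to black, move to (6,3). |black|=5 — REVISIT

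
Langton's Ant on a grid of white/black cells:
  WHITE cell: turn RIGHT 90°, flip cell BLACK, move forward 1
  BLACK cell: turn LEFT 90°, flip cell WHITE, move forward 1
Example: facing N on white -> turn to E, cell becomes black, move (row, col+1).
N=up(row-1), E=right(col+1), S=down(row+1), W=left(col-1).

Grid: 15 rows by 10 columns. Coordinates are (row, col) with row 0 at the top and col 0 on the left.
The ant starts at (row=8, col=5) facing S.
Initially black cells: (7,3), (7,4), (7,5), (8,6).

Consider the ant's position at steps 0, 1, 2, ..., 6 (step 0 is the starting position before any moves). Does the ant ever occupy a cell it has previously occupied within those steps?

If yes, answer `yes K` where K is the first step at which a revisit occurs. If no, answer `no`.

Answer: no

Derivation:
Step 1: on WHITE (8,5): turn R to W, flip to black, move to (8,4). |black|=5 — new cell
Step 2: on WHITE (8,4): turn R to N, flip to black, move to (7,4). |black|=6 — new cell
Step 3: on BLACK (7,4): turn L to W, flip to white, move to (7,3). |black|=5 — new cell
Step 4: on BLACK (7,3): turn L to S, flip to white, move to (8,3). |black|=4 — new cell
Step 5: on WHITE (8,3): turn R to W, flip to black, move to (8,2). |black|=5 — new cell
Step 6: on WHITE (8,2): turn R to N, flip to black, move to (7,2). |black|=6 — new cell
No revisit within 6 steps.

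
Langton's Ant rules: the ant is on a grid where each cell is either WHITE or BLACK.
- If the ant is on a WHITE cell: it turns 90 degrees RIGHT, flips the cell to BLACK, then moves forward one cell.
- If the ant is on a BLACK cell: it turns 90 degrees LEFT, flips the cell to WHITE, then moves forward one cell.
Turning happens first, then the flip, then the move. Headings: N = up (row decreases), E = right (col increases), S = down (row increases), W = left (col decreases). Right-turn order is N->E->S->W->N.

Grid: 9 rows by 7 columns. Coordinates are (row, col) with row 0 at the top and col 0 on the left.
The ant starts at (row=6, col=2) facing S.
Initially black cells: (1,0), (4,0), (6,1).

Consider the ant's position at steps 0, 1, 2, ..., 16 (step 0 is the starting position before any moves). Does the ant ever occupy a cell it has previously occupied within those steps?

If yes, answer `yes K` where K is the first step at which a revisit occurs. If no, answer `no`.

Answer: yes 5

Derivation:
Step 1: on WHITE (6,2): turn R to W, flip to black, move to (6,1). |black|=4 — new cell
Step 2: on BLACK (6,1): turn L to S, flip to white, move to (7,1). |black|=3 — new cell
Step 3: on WHITE (7,1): turn R to W, flip to black, move to (7,0). |black|=4 — new cell
Step 4: on WHITE (7,0): turn R to N, flip to black, move to (6,0). |black|=5 — new cell
Step 5: on WHITE (6,0): turn R to E, flip to black, move to (6,1). |black|=6 — REVISIT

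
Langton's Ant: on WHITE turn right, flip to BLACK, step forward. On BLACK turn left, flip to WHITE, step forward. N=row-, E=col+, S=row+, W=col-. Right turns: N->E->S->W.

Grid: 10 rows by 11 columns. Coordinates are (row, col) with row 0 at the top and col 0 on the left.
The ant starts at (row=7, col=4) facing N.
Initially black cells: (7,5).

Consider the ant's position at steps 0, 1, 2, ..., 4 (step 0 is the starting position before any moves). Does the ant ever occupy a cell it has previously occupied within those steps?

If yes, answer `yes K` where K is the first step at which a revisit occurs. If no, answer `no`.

Step 1: on WHITE (7,4): turn R to E, flip to black, move to (7,5). |black|=2 — new cell
Step 2: on BLACK (7,5): turn L to N, flip to white, move to (6,5). |black|=1 — new cell
Step 3: on WHITE (6,5): turn R to E, flip to black, move to (6,6). |black|=2 — new cell
Step 4: on WHITE (6,6): turn R to S, flip to black, move to (7,6). |black|=3 — new cell
No revisit within 4 steps.

Answer: no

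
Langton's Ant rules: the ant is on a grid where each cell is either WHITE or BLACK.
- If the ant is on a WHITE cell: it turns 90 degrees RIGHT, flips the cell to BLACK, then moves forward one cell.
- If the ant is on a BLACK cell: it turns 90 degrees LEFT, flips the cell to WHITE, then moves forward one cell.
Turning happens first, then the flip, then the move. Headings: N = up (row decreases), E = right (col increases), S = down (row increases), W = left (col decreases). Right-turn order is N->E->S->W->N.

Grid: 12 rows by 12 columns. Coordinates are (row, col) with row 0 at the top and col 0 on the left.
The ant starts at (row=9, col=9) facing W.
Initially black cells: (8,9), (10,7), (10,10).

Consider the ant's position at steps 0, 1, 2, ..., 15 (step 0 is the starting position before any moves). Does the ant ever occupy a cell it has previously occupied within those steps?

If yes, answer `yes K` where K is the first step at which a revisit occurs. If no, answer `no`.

Answer: yes 5

Derivation:
Step 1: on WHITE (9,9): turn R to N, flip to black, move to (8,9). |black|=4 — new cell
Step 2: on BLACK (8,9): turn L to W, flip to white, move to (8,8). |black|=3 — new cell
Step 3: on WHITE (8,8): turn R to N, flip to black, move to (7,8). |black|=4 — new cell
Step 4: on WHITE (7,8): turn R to E, flip to black, move to (7,9). |black|=5 — new cell
Step 5: on WHITE (7,9): turn R to S, flip to black, move to (8,9). |black|=6 — REVISIT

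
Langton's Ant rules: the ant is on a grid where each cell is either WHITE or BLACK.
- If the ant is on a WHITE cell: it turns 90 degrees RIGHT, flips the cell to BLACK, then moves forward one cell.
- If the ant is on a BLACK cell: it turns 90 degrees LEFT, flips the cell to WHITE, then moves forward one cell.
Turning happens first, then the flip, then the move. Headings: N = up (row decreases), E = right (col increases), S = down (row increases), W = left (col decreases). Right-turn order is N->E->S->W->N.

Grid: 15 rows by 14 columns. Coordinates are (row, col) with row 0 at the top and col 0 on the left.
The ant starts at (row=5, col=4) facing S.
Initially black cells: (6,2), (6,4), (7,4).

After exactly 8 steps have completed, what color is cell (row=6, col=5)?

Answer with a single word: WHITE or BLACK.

Step 1: on WHITE (5,4): turn R to W, flip to black, move to (5,3). |black|=4
Step 2: on WHITE (5,3): turn R to N, flip to black, move to (4,3). |black|=5
Step 3: on WHITE (4,3): turn R to E, flip to black, move to (4,4). |black|=6
Step 4: on WHITE (4,4): turn R to S, flip to black, move to (5,4). |black|=7
Step 5: on BLACK (5,4): turn L to E, flip to white, move to (5,5). |black|=6
Step 6: on WHITE (5,5): turn R to S, flip to black, move to (6,5). |black|=7
Step 7: on WHITE (6,5): turn R to W, flip to black, move to (6,4). |black|=8
Step 8: on BLACK (6,4): turn L to S, flip to white, move to (7,4). |black|=7

Answer: BLACK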